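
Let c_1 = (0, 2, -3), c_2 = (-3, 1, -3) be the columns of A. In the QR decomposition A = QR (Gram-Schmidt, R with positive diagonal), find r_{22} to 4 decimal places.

r_{22} = 3.1132

e_1 = c_1/‖c_1‖ = (0, 2, -3)/3.6056 = (0.0000, 0.5547, -0.8321).
r_{12} = e_1·c_2 = 3.0509.
u_2 = c_2 − 3.0509·e_1 = (-3.0000, -0.6923, -0.4615).
r_{22} = ‖u_2‖ = 3.1132.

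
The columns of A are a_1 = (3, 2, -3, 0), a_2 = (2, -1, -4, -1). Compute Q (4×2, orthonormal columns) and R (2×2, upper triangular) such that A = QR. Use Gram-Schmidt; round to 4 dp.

Q = [[0.6396, -0.0565], [0.4264, -0.7625], [-0.6396, -0.5648], [0.0000, -0.3106]], R = [[4.6904, 3.4112], [0.0000, 3.2193]]

a_1 = (3, 2, -3, 0); ‖a_1‖ = 4.6904, so e_1 = (0.6396, 0.4264, -0.6396, 0.0000).
e_1·a_2 = 0.6396·2 + 0.4264·(-1) + (-0.6396)·(-4) + 0.0000·(-1) = 3.4112.
u_2 = a_2 − 3.4112·e_1 = (-0.1818, -2.4545, -1.8182, -1.0000).
‖u_2‖ = 3.2193, so e_2 = (-0.0565, -0.7625, -0.5648, -0.3106).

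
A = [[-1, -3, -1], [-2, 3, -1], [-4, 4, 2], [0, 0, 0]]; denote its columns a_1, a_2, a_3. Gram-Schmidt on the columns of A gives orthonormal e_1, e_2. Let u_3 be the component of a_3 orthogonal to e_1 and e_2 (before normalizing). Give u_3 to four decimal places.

a_1 = (-1, -2, -4, 0); ‖a_1‖ = 4.5826, so e_1 = (-0.2182, -0.4364, -0.8729, 0.0000).
e_1·a_2 = (-0.2182)·(-3) + (-0.4364)·3 + (-0.8729)·4 + 0.0000·0 = -4.1461.
u_2 = a_2 + 4.1461·e_1 = (-3.9048, 1.1905, 0.3810, 0.0000).
‖u_2‖ = 4.0999, so e_2 = (-0.9524, 0.2904, 0.0929, 0.0000).
e_1·a_3 = (-0.2182)·(-1) + (-0.4364)·(-1) + (-0.8729)·2 + 0.0000·0 = -1.0911; e_2·a_3 = (-0.9524)·(-1) + 0.2904·(-1) + 0.0929·2 + 0.0000·0 = 0.8479.
u_3 = a_3 + 1.0911·e_1 − 0.8479·e_2 = (-0.4306, -1.7224, 0.9688, 0.0000).

u_3 = (-0.4306, -1.7224, 0.9688, 0.0000)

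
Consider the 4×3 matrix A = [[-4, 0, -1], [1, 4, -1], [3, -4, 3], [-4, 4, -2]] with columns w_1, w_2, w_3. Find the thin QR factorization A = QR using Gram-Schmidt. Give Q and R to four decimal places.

q_1 = w_1/‖w_1‖ = (-4, 1, 3, -4)/6.4807 = (-0.6172, 0.1543, 0.4629, -0.6172).
r_{12} = q_1·w_2 = -3.7033.
u_2 = w_2 + 3.7033·q_1 = (-2.2857, 4.5714, -2.2857, 1.7143).
‖u_2‖ = 5.8554, so q_2 = (-0.3904, 0.7807, -0.3904, 0.2928).
r_{13} = q_1·w_3 = 3.0861; r_{23} = q_2·w_3 = -2.1470.
u_3 = w_3 − 3.0861·q_1 + 2.1470·q_2 = (0.0667, 0.2000, 0.7333, 0.5333).
‖u_3‖ = 0.9309, so q_3 = (0.0716, 0.2148, 0.7877, 0.5729).

Q = [[-0.6172, -0.3904, 0.0716], [0.1543, 0.7807, 0.2148], [0.4629, -0.3904, 0.7877], [-0.6172, 0.2928, 0.5729]], R = [[6.4807, -3.7033, 3.0861], [0.0000, 5.8554, -2.1470], [0.0000, 0.0000, 0.9309]]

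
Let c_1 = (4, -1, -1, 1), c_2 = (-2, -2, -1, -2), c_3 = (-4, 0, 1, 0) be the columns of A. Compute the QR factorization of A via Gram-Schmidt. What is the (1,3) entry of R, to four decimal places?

r_{13} = -3.9001

e_1 = c_1/‖c_1‖ = (4, -1, -1, 1)/4.3589 = (0.9177, -0.2294, -0.2294, 0.2294).
r_{13} = e_1·c_3 = -3.9001.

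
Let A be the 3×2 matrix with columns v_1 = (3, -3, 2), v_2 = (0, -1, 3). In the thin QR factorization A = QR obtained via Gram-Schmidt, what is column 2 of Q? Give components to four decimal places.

v_1 = (3, -3, 2); ‖v_1‖ = 4.6904, so q_1 = (0.6396, -0.6396, 0.4264).
q_1·v_2 = 0.6396·0 + (-0.6396)·(-1) + 0.4264·3 = 1.9188.
u_2 = v_2 − 1.9188·q_1 = (-1.2273, 0.2273, 2.1818).
‖u_2‖ = 2.5136, so q_2 = (-0.4883, 0.0904, 0.8680).

q_2 = (-0.4883, 0.0904, 0.8680)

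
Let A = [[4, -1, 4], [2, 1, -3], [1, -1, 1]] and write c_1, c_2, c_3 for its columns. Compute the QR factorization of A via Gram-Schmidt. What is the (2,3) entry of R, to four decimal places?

r_{23} = -4.0089

q_1 = c_1/‖c_1‖ = (4, 2, 1)/4.5826 = (0.8729, 0.4364, 0.2182).
r_{12} = q_1·c_2 = -0.6547.
u_2 = c_2 + 0.6547·q_1 = (-0.4286, 1.2857, -0.8571).
‖u_2‖ = 1.6036, so q_2 = (-0.2673, 0.8018, -0.5345).
r_{23} = q_2·c_3 = -4.0089.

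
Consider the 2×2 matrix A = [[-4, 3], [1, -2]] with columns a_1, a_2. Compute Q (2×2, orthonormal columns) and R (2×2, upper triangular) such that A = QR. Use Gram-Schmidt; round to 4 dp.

Q = [[-0.9701, -0.2425], [0.2425, -0.9701]], R = [[4.1231, -3.3955], [0.0000, 1.2127]]

e_1 = a_1/‖a_1‖ = (-4, 1)/4.1231 = (-0.9701, 0.2425).
r_{12} = e_1·a_2 = -3.3955.
u_2 = a_2 + 3.3955·e_1 = (-0.2941, -1.1765).
‖u_2‖ = 1.2127, so e_2 = (-0.2425, -0.9701).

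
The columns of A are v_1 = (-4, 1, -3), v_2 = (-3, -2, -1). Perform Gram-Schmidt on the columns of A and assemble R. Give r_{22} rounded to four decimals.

e_1 = v_1/‖v_1‖ = (-4, 1, -3)/5.0990 = (-0.7845, 0.1961, -0.5883).
r_{12} = e_1·v_2 = 2.5495.
u_2 = v_2 − 2.5495·e_1 = (-1.0000, -2.5000, 0.5000).
r_{22} = ‖u_2‖ = 2.7386.

r_{22} = 2.7386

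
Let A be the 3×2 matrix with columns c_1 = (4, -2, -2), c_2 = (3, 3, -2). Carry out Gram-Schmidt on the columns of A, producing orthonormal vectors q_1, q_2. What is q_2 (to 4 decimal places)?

q_2 = (0.3157, 0.9077, -0.2763)

c_1 = (4, -2, -2); ‖c_1‖ = 4.8990, so q_1 = (0.8165, -0.4082, -0.4082).
q_1·c_2 = 0.8165·3 + (-0.4082)·3 + (-0.4082)·(-2) = 2.0412.
u_2 = c_2 − 2.0412·q_1 = (1.3333, 3.8333, -1.1667).
‖u_2‖ = 4.2230, so q_2 = (0.3157, 0.9077, -0.2763).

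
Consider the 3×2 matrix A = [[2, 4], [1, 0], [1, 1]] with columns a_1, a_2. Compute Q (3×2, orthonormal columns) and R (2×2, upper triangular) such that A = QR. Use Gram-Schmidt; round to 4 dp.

a_1 = (2, 1, 1); ‖a_1‖ = 2.4495, so e_1 = (0.8165, 0.4082, 0.4082).
e_1·a_2 = 0.8165·4 + 0.4082·0 + 0.4082·1 = 3.6742.
u_2 = a_2 − 3.6742·e_1 = (1.0000, -1.5000, -0.5000).
‖u_2‖ = 1.8708, so e_2 = (0.5345, -0.8018, -0.2673).

Q = [[0.8165, 0.5345], [0.4082, -0.8018], [0.4082, -0.2673]], R = [[2.4495, 3.6742], [0.0000, 1.8708]]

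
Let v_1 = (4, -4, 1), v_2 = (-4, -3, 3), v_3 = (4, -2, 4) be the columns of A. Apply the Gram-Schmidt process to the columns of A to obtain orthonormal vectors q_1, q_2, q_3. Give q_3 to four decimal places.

q_3 = (0.2688, 0.4779, 0.8363)

v_1 = (4, -4, 1); ‖v_1‖ = 5.7446, so q_1 = (0.6963, -0.6963, 0.1741).
q_1·v_2 = 0.6963·(-4) + (-0.6963)·(-3) + 0.1741·3 = -0.1741.
u_2 = v_2 + 0.1741·q_1 = (-3.8788, -3.1212, 3.0303).
‖u_2‖ = 5.8284, so q_2 = (-0.6655, -0.5355, 0.5199).
q_1·v_3 = 0.6963·4 + (-0.6963)·(-2) + 0.1741·4 = 4.8742; q_2·v_3 = (-0.6655)·4 + (-0.5355)·(-2) + 0.5199·4 = 0.4887.
u_3 = v_3 − 4.8742·q_1 − 0.4887·q_2 = (0.9313, 1.6557, 2.8974).
‖u_3‖ = 3.4646, so q_3 = (0.2688, 0.4779, 0.8363).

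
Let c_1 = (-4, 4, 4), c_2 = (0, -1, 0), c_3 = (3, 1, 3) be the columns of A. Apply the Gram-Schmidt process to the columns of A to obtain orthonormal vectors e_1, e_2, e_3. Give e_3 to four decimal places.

e_3 = (0.7071, 0.0000, 0.7071)

c_1 = (-4, 4, 4); ‖c_1‖ = 6.9282, so e_1 = (-0.5774, 0.5774, 0.5774).
e_1·c_2 = (-0.5774)·0 + 0.5774·(-1) + 0.5774·0 = -0.5774.
u_2 = c_2 + 0.5774·e_1 = (-0.3333, -0.6667, 0.3333).
‖u_2‖ = 0.8165, so e_2 = (-0.4082, -0.8165, 0.4082).
e_1·c_3 = (-0.5774)·3 + 0.5774·1 + 0.5774·3 = 0.5774; e_2·c_3 = (-0.4082)·3 + (-0.8165)·1 + 0.4082·3 = -0.8165.
u_3 = c_3 − 0.5774·e_1 + 0.8165·e_2 = (3.0000, 0.0000, 3.0000).
‖u_3‖ = 4.2426, so e_3 = (0.7071, 0.0000, 0.7071).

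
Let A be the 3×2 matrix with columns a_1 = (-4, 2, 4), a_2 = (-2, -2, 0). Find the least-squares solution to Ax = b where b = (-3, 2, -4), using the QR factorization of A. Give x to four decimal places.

x = (-0.0294, 0.2647)

e_1 = a_1/‖a_1‖ = (-4, 2, 4)/6.0000 = (-0.6667, 0.3333, 0.6667).
r_{12} = e_1·a_2 = 0.6667.
u_2 = a_2 − 0.6667·e_1 = (-1.5556, -2.2222, -0.4444).
‖u_2‖ = 2.7487, so e_2 = (-0.5659, -0.8085, -0.1617).
Qᵀb = (0.0000, 0.7276).
Back-substitute: x_2 = 0.7276/2.7487 = 0.2647.
x_1 = (0.0000 − 0.6667·0.2647)/6.0000 = -0.0294.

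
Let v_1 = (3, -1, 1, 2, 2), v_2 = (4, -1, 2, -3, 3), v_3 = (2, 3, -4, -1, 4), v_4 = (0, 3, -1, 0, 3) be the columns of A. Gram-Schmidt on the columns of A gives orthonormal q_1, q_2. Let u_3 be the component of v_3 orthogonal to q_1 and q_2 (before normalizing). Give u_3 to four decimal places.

v_1 = (3, -1, 1, 2, 2); ‖v_1‖ = 4.3589, so q_1 = (0.6882, -0.2294, 0.2294, 0.4588, 0.4588).
q_1·v_2 = 0.6882·4 + (-0.2294)·(-1) + 0.2294·2 + 0.4588·(-3) + 0.4588·3 = 3.4412.
u_2 = v_2 − 3.4412·q_1 = (1.6316, -0.2105, 1.2105, -4.5789, 1.4211).
‖u_2‖ = 5.2113, so q_2 = (0.3131, -0.0404, 0.2323, -0.8787, 0.2727).
q_1·v_3 = 0.6882·2 + (-0.2294)·3 + 0.2294·(-4) + 0.4588·(-1) + 0.4588·4 = 1.1471; q_2·v_3 = 0.3131·2 + (-0.0404)·3 + 0.2323·(-4) + (-0.8787)·(-1) + 0.2727·4 = 1.5452.
u_3 = v_3 − 1.1471·q_1 − 1.5452·q_2 = (0.7267, 3.3256, -4.6221, -0.1686, 3.0523).

u_3 = (0.7267, 3.3256, -4.6221, -0.1686, 3.0523)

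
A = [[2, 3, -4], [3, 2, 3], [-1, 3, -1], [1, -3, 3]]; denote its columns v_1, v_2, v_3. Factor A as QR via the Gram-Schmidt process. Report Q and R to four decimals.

Q = [[0.5164, 0.4114, -0.7112], [0.7746, 0.1496, 0.5819], [-0.2582, 0.6358, 0.3890], [0.2582, -0.6358, 0.0657]], R = [[3.8730, 1.5492, 1.2910], [0.0000, 5.3479, -3.7398], [0.0000, 0.0000, 4.3986]]

v_1 = (2, 3, -1, 1); ‖v_1‖ = 3.8730, so q_1 = (0.5164, 0.7746, -0.2582, 0.2582).
q_1·v_2 = 0.5164·3 + 0.7746·2 + (-0.2582)·3 + 0.2582·(-3) = 1.5492.
u_2 = v_2 − 1.5492·q_1 = (2.2000, 0.8000, 3.4000, -3.4000).
‖u_2‖ = 5.3479, so q_2 = (0.4114, 0.1496, 0.6358, -0.6358).
q_1·v_3 = 0.5164·(-4) + 0.7746·3 + (-0.2582)·(-1) + 0.2582·3 = 1.2910; q_2·v_3 = 0.4114·(-4) + 0.1496·3 + 0.6358·(-1) + (-0.6358)·3 = -3.7398.
u_3 = v_3 − 1.2910·q_1 + 3.7398·q_2 = (-3.1282, 2.5594, 1.7110, 0.2890).
‖u_3‖ = 4.3986, so q_3 = (-0.7112, 0.5819, 0.3890, 0.0657).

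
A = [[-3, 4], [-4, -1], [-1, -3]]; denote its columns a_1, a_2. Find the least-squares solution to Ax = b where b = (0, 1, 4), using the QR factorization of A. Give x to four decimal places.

a_1 = (-3, -4, -1); ‖a_1‖ = 5.0990, so q_1 = (-0.5883, -0.7845, -0.1961).
q_1·a_2 = (-0.5883)·4 + (-0.7845)·(-1) + (-0.1961)·(-3) = -0.9806.
u_2 = a_2 + 0.9806·q_1 = (3.4231, -1.7692, -3.1923).
‖u_2‖ = 5.0038, so q_2 = (0.6841, -0.3536, -0.6380).
Qᵀb = (-1.5689, -2.9055).
Back-substitute: x_2 = -2.9055/5.0038 = -0.5806.
x_1 = (-1.5689 + 0.9806·(-0.5806))/5.0990 = -0.4194.

x = (-0.4194, -0.5806)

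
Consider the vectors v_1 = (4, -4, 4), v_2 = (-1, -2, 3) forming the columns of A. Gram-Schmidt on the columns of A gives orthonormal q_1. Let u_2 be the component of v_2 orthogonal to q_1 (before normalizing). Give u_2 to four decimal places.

q_1 = v_1/‖v_1‖ = (4, -4, 4)/6.9282 = (0.5774, -0.5774, 0.5774).
r_{12} = q_1·v_2 = 2.3094.
u_2 = v_2 − 2.3094·q_1 = (-2.3333, -0.6667, 1.6667).

u_2 = (-2.3333, -0.6667, 1.6667)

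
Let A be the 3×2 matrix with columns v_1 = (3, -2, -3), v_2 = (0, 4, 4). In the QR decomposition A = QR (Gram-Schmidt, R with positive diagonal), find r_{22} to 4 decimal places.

v_1 = (3, -2, -3); ‖v_1‖ = 4.6904, so e_1 = (0.6396, -0.4264, -0.6396).
e_1·v_2 = 0.6396·0 + (-0.4264)·4 + (-0.6396)·4 = -4.2640.
u_2 = v_2 + 4.2640·e_1 = (2.7273, 2.1818, 1.2727).
r_{22} = ‖u_2‖ = 3.7173.

r_{22} = 3.7173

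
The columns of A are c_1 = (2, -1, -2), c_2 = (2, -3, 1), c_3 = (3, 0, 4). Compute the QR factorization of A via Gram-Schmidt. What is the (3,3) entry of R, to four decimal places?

r_{33} = 3.6816

c_1 = (2, -1, -2); ‖c_1‖ = 3.0000, so q_1 = (0.6667, -0.3333, -0.6667).
q_1·c_2 = 0.6667·2 + (-0.3333)·(-3) + (-0.6667)·1 = 1.6667.
u_2 = c_2 − 1.6667·q_1 = (0.8889, -2.4444, 2.1111).
‖u_2‖ = 3.3500, so q_2 = (0.2653, -0.7297, 0.6302).
q_1·c_3 = 0.6667·3 + (-0.3333)·0 + (-0.6667)·4 = -0.6667; q_2·c_3 = 0.2653·3 + (-0.7297)·0 + 0.6302·4 = 3.3168.
u_3 = c_3 + 0.6667·q_1 − 3.3168·q_2 = (2.5644, 2.1980, 1.4653).
r_{33} = ‖u_3‖ = 3.6816.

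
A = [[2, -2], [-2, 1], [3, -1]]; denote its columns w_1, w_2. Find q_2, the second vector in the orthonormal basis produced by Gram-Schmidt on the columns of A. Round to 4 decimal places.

w_1 = (2, -2, 3); ‖w_1‖ = 4.1231, so q_1 = (0.4851, -0.4851, 0.7276).
q_1·w_2 = 0.4851·(-2) + (-0.4851)·1 + 0.7276·(-1) = -2.1828.
u_2 = w_2 + 2.1828·q_1 = (-0.9412, -0.0588, 0.5882).
‖u_2‖ = 1.1114, so q_2 = (-0.8468, -0.0529, 0.5293).

q_2 = (-0.8468, -0.0529, 0.5293)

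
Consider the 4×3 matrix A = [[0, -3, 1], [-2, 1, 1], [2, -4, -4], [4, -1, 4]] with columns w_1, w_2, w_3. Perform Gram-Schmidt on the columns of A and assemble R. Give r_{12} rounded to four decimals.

r_{12} = -2.8577

w_1 = (0, -2, 2, 4); ‖w_1‖ = 4.8990, so q_1 = (0.0000, -0.4082, 0.4082, 0.8165).
r_{12} = q_1·w_2 = -2.8577.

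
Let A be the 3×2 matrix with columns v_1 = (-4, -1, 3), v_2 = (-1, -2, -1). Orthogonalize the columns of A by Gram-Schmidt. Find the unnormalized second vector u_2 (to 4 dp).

e_1 = v_1/‖v_1‖ = (-4, -1, 3)/5.0990 = (-0.7845, -0.1961, 0.5883).
r_{12} = e_1·v_2 = 0.5883.
u_2 = v_2 − 0.5883·e_1 = (-0.5385, -1.8846, -1.3462).

u_2 = (-0.5385, -1.8846, -1.3462)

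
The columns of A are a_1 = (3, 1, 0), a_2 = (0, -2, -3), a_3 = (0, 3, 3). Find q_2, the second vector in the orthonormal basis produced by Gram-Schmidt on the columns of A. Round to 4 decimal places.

a_1 = (3, 1, 0); ‖a_1‖ = 3.1623, so q_1 = (0.9487, 0.3162, 0.0000).
q_1·a_2 = 0.9487·0 + 0.3162·(-2) + 0.0000·(-3) = -0.6325.
u_2 = a_2 + 0.6325·q_1 = (0.6000, -1.8000, -3.0000).
‖u_2‖ = 3.5496, so q_2 = (0.1690, -0.5071, -0.8452).

q_2 = (0.1690, -0.5071, -0.8452)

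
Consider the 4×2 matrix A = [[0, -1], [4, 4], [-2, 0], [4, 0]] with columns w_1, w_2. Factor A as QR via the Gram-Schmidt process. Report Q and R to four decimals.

e_1 = w_1/‖w_1‖ = (0, 4, -2, 4)/6.0000 = (0.0000, 0.6667, -0.3333, 0.6667).
r_{12} = e_1·w_2 = 2.6667.
u_2 = w_2 − 2.6667·e_1 = (-1.0000, 2.2222, 0.8889, -1.7778).
‖u_2‖ = 3.1447, so e_2 = (-0.3180, 0.7067, 0.2827, -0.5653).

Q = [[0.0000, -0.3180], [0.6667, 0.7067], [-0.3333, 0.2827], [0.6667, -0.5653]], R = [[6.0000, 2.6667], [0.0000, 3.1447]]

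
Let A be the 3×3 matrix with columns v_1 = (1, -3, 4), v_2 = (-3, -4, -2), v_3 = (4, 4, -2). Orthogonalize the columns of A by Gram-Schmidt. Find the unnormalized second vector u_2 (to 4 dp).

u_2 = (-3.0385, -3.8846, -2.1538)

v_1 = (1, -3, 4); ‖v_1‖ = 5.0990, so q_1 = (0.1961, -0.5883, 0.7845).
q_1·v_2 = 0.1961·(-3) + (-0.5883)·(-4) + 0.7845·(-2) = 0.1961.
u_2 = v_2 − 0.1961·q_1 = (-3.0385, -3.8846, -2.1538).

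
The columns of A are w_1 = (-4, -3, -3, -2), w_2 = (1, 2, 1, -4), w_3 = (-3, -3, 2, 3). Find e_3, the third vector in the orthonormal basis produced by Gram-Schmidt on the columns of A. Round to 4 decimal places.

e_1 = w_1/‖w_1‖ = (-4, -3, -3, -2)/6.1644 = (-0.6489, -0.4867, -0.4867, -0.3244).
r_{12} = e_1·w_2 = -0.8111.
u_2 = w_2 + 0.8111·e_1 = (0.4737, 1.6053, 0.6053, -4.2632).
‖u_2‖ = 4.6198, so e_2 = (0.1025, 0.3475, 0.1310, -0.9228).
r_{13} = e_1·w_3 = 1.4600; r_{23} = e_2·w_3 = -3.8564.
u_3 = w_3 − 1.4600·e_1 + 3.8564·e_2 = (-1.6572, -0.9494, 3.2158, -0.0851).
‖u_3‖ = 3.7412, so e_3 = (-0.4430, -0.2538, 0.8596, -0.0227).

e_3 = (-0.4430, -0.2538, 0.8596, -0.0227)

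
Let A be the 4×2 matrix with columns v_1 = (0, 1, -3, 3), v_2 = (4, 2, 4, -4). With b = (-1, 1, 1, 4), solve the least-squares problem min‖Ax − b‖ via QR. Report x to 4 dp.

x = (0.4206, -0.0913)

v_1 = (0, 1, -3, 3); ‖v_1‖ = 4.3589, so e_1 = (0.0000, 0.2294, -0.6882, 0.6882).
e_1·v_2 = 0.0000·4 + 0.2294·2 + (-0.6882)·4 + 0.6882·(-4) = -5.0471.
u_2 = v_2 + 5.0471·e_1 = (4.0000, 3.1579, 0.5263, -0.5263).
‖u_2‖ = 5.1504, so e_2 = (0.7766, 0.6131, 0.1022, -0.1022).
Qᵀb = (2.2942, -0.4701).
Back-substitute: x_2 = -0.4701/5.1504 = -0.0913.
x_1 = (2.2942 + 5.0471·(-0.0913))/4.3589 = 0.4206.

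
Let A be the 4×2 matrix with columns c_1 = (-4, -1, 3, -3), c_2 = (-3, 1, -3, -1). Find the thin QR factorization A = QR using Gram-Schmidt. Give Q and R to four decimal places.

Q = [[-0.6761, -0.5530], [-0.1690, 0.2602], [0.5071, -0.7807], [-0.5071, -0.1301]], R = [[5.9161, 0.8452], [0.0000, 4.3916]]

c_1 = (-4, -1, 3, -3); ‖c_1‖ = 5.9161, so e_1 = (-0.6761, -0.1690, 0.5071, -0.5071).
e_1·c_2 = (-0.6761)·(-3) + (-0.1690)·1 + 0.5071·(-3) + (-0.5071)·(-1) = 0.8452.
u_2 = c_2 − 0.8452·e_1 = (-2.4286, 1.1429, -3.4286, -0.5714).
‖u_2‖ = 4.3916, so e_2 = (-0.5530, 0.2602, -0.7807, -0.1301).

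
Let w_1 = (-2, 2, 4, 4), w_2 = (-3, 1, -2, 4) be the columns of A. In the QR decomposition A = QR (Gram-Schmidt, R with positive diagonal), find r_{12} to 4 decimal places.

r_{12} = 2.5298

w_1 = (-2, 2, 4, 4); ‖w_1‖ = 6.3246, so e_1 = (-0.3162, 0.3162, 0.6325, 0.6325).
r_{12} = e_1·w_2 = 2.5298.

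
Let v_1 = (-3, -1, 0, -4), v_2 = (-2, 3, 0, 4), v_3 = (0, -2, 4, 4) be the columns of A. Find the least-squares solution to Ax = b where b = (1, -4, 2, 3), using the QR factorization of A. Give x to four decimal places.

v_1 = (-3, -1, 0, -4); ‖v_1‖ = 5.0990, so e_1 = (-0.5883, -0.1961, 0.0000, -0.7845).
e_1·v_2 = (-0.5883)·(-2) + (-0.1961)·3 + 0.0000·0 + (-0.7845)·4 = -2.5495.
u_2 = v_2 + 2.5495·e_1 = (-3.5000, 2.5000, 0.0000, 2.0000).
‖u_2‖ = 4.7434, so e_2 = (-0.7379, 0.5270, 0.0000, 0.4216).
e_1·v_3 = (-0.5883)·0 + (-0.1961)·(-2) + 0.0000·4 + (-0.7845)·4 = -2.7456; e_2·v_3 = (-0.7379)·0 + 0.5270·(-2) + 0.0000·4 + 0.4216·4 = 0.6325.
u_3 = v_3 + 2.7456·e_1 − 0.6325·e_2 = (-1.1487, -2.8718, 4.0000, 1.5795).
‖u_3‖ = 5.2973, so e_3 = (-0.2168, -0.5421, 0.7551, 0.2982).
Qᵀb = (-2.1573, -1.5811, 4.3563).
Back-substitute: x_3 = 4.3563/5.2973 = 0.8224.
x_2 = (-1.5811 − 0.6325·0.8224)/4.7434 = -0.4430.
x_1 = (-2.1573 + 2.5495·(-0.4430) + 2.7456·0.8224)/5.0990 = -0.2018.

x = (-0.2018, -0.4430, 0.8224)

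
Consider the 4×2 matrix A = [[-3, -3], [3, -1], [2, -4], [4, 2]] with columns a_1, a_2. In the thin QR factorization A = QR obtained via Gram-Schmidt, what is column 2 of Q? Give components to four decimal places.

a_1 = (-3, 3, 2, 4); ‖a_1‖ = 6.1644, so q_1 = (-0.4867, 0.4867, 0.3244, 0.6489).
q_1·a_2 = (-0.4867)·(-3) + 0.4867·(-1) + 0.3244·(-4) + 0.6489·2 = 0.9733.
u_2 = a_2 − 0.9733·q_1 = (-2.5263, -1.4737, -4.3158, 1.3684).
‖u_2‖ = 5.3900, so q_2 = (-0.4687, -0.2734, -0.8007, 0.2539).

q_2 = (-0.4687, -0.2734, -0.8007, 0.2539)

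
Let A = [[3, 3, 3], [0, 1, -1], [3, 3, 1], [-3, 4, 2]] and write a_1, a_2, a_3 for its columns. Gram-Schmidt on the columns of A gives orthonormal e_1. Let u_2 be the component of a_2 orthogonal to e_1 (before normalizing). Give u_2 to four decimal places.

u_2 = (2.3333, 1.0000, 2.3333, 4.6667)

e_1 = a_1/‖a_1‖ = (3, 0, 3, -3)/5.1962 = (0.5774, 0.0000, 0.5774, -0.5774).
r_{12} = e_1·a_2 = 1.1547.
u_2 = a_2 − 1.1547·e_1 = (2.3333, 1.0000, 2.3333, 4.6667).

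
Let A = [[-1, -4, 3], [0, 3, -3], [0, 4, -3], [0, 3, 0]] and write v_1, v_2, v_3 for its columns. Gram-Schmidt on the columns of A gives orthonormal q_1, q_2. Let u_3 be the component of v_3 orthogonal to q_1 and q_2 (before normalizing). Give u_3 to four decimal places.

u_3 = (0.0000, -1.1471, -0.5294, 1.8529)

q_1 = v_1/‖v_1‖ = (-1, 0, 0, 0)/1.0000 = (-1.0000, 0.0000, 0.0000, 0.0000).
r_{12} = q_1·v_2 = 4.0000.
u_2 = v_2 − 4.0000·q_1 = (0.0000, 3.0000, 4.0000, 3.0000).
‖u_2‖ = 5.8310, so q_2 = (0.0000, 0.5145, 0.6860, 0.5145).
r_{13} = q_1·v_3 = -3.0000; r_{23} = q_2·v_3 = -3.6015.
u_3 = v_3 + 3.0000·q_1 + 3.6015·q_2 = (0.0000, -1.1471, -0.5294, 1.8529).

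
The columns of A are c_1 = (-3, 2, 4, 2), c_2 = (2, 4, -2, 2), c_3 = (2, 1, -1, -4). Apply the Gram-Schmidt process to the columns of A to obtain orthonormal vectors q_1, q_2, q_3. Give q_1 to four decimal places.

c_1 = (-3, 2, 4, 2); ‖c_1‖ = 5.7446, so q_1 = (-0.5222, 0.3482, 0.6963, 0.3482).

q_1 = (-0.5222, 0.3482, 0.6963, 0.3482)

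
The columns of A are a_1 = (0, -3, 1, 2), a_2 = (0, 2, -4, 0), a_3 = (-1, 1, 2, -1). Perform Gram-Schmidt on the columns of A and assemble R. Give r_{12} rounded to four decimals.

r_{12} = -2.6726

q_1 = a_1/‖a_1‖ = (0, -3, 1, 2)/3.7417 = (0.0000, -0.8018, 0.2673, 0.5345).
r_{12} = q_1·a_2 = -2.6726.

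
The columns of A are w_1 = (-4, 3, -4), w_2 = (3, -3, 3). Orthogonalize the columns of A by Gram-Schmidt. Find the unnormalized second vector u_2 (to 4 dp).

u_2 = (-0.2195, -0.5854, -0.2195)

w_1 = (-4, 3, -4); ‖w_1‖ = 6.4031, so q_1 = (-0.6247, 0.4685, -0.6247).
q_1·w_2 = (-0.6247)·3 + 0.4685·(-3) + (-0.6247)·3 = -5.1537.
u_2 = w_2 + 5.1537·q_1 = (-0.2195, -0.5854, -0.2195).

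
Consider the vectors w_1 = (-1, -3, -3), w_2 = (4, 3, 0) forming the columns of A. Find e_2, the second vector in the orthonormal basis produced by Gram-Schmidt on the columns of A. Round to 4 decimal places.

w_1 = (-1, -3, -3); ‖w_1‖ = 4.3589, so e_1 = (-0.2294, -0.6882, -0.6882).
e_1·w_2 = (-0.2294)·4 + (-0.6882)·3 + (-0.6882)·0 = -2.9824.
u_2 = w_2 + 2.9824·e_1 = (3.3158, 0.9474, -2.0526).
‖u_2‖ = 4.0131, so e_2 = (0.8262, 0.2361, -0.5115).

e_2 = (0.8262, 0.2361, -0.5115)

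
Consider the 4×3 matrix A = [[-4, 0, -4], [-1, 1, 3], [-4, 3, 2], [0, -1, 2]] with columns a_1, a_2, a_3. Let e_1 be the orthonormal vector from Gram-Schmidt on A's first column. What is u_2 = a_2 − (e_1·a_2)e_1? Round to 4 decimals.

u_2 = (-1.5758, 0.6061, 1.4242, -1.0000)

a_1 = (-4, -1, -4, 0); ‖a_1‖ = 5.7446, so e_1 = (-0.6963, -0.1741, -0.6963, 0.0000).
e_1·a_2 = (-0.6963)·0 + (-0.1741)·1 + (-0.6963)·3 + 0.0000·(-1) = -2.2630.
u_2 = a_2 + 2.2630·e_1 = (-1.5758, 0.6061, 1.4242, -1.0000).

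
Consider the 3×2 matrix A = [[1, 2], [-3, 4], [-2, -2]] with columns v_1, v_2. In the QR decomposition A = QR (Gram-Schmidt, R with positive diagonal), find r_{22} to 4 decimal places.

r_{22} = 4.6291

v_1 = (1, -3, -2); ‖v_1‖ = 3.7417, so e_1 = (0.2673, -0.8018, -0.5345).
e_1·v_2 = 0.2673·2 + (-0.8018)·4 + (-0.5345)·(-2) = -1.6036.
u_2 = v_2 + 1.6036·e_1 = (2.4286, 2.7143, -2.8571).
r_{22} = ‖u_2‖ = 4.6291.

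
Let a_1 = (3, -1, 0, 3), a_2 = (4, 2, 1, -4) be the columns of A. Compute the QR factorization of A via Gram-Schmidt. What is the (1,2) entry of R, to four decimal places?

r_{12} = -0.4588

e_1 = a_1/‖a_1‖ = (3, -1, 0, 3)/4.3589 = (0.6882, -0.2294, 0.0000, 0.6882).
r_{12} = e_1·a_2 = -0.4588.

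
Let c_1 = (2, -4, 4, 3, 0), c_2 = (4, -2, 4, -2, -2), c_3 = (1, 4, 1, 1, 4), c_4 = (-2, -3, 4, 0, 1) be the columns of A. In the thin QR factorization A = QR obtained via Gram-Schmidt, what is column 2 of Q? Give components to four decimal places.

e_2 = (0.5284, 0.0578, 0.3137, -0.6935, -0.3715)

e_1 = c_1/‖c_1‖ = (2, -4, 4, 3, 0)/6.7082 = (0.2981, -0.5963, 0.5963, 0.4472, 0.0000).
r_{12} = e_1·c_2 = 3.8759.
u_2 = c_2 − 3.8759·e_1 = (2.8444, 0.3111, 1.6889, -3.7333, -2.0000).
‖u_2‖ = 5.3831, so e_2 = (0.5284, 0.0578, 0.3137, -0.6935, -0.3715).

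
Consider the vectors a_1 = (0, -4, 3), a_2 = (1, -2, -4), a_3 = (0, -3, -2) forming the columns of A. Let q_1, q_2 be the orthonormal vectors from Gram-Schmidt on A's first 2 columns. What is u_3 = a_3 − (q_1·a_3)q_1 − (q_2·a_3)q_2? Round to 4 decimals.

u_3 = (-0.7348, -0.1002, -0.1336)

q_1 = a_1/‖a_1‖ = (0, -4, 3)/5.0000 = (0.0000, -0.8000, 0.6000).
r_{12} = q_1·a_2 = -0.8000.
u_2 = a_2 + 0.8000·q_1 = (1.0000, -2.6400, -3.5200).
‖u_2‖ = 4.5122, so q_2 = (0.2216, -0.5851, -0.7801).
r_{13} = q_1·a_3 = 1.2000; r_{23} = q_2·a_3 = 3.3155.
u_3 = a_3 − 1.2000·q_1 − 3.3155·q_2 = (-0.7348, -0.1002, -0.1336).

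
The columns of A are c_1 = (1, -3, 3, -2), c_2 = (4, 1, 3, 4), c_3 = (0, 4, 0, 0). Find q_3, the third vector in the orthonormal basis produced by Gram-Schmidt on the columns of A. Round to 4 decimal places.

q_3 = (0.0165, 0.7554, 0.4087, -0.5119)

q_1 = c_1/‖c_1‖ = (1, -3, 3, -2)/4.7958 = (0.2085, -0.6255, 0.6255, -0.4170).
r_{12} = q_1·c_2 = 0.4170.
u_2 = c_2 − 0.4170·q_1 = (3.9130, 1.2609, 2.7391, 4.1739).
‖u_2‖ = 6.4673, so q_2 = (0.6050, 0.1950, 0.4235, 0.6454).
r_{13} = q_1·c_3 = -2.5022; r_{23} = q_2·c_3 = 0.7798.
u_3 = c_3 + 2.5022·q_1 − 0.7798·q_2 = (0.0499, 2.2827, 1.2349, -1.5468).
‖u_3‖ = 3.0218, so q_3 = (0.0165, 0.7554, 0.4087, -0.5119).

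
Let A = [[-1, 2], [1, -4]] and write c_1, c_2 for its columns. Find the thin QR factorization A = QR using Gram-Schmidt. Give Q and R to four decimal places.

Q = [[-0.7071, -0.7071], [0.7071, -0.7071]], R = [[1.4142, -4.2426], [0.0000, 1.4142]]

c_1 = (-1, 1); ‖c_1‖ = 1.4142, so q_1 = (-0.7071, 0.7071).
q_1·c_2 = (-0.7071)·2 + 0.7071·(-4) = -4.2426.
u_2 = c_2 + 4.2426·q_1 = (-1.0000, -1.0000).
‖u_2‖ = 1.4142, so q_2 = (-0.7071, -0.7071).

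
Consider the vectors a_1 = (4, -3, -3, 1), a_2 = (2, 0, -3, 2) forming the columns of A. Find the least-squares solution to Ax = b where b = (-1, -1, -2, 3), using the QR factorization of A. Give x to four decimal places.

x = (-0.2308, 0.8462)

a_1 = (4, -3, -3, 1); ‖a_1‖ = 5.9161, so q_1 = (0.6761, -0.5071, -0.5071, 0.1690).
q_1·a_2 = 0.6761·2 + (-0.5071)·0 + (-0.5071)·(-3) + 0.1690·2 = 3.2116.
u_2 = a_2 − 3.2116·q_1 = (-0.1714, 1.6286, -1.3714, 1.4571).
‖u_2‖ = 2.5857, so q_2 = (-0.0663, 0.6298, -0.5304, 0.5635).
Qᵀb = (1.3522, 2.1879).
Back-substitute: x_2 = 2.1879/2.5857 = 0.8462.
x_1 = (1.3522 − 3.2116·0.8462)/5.9161 = -0.2308.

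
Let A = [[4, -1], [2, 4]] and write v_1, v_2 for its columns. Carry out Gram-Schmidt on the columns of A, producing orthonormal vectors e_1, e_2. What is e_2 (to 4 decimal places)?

e_2 = (-0.4472, 0.8944)

e_1 = v_1/‖v_1‖ = (4, 2)/4.4721 = (0.8944, 0.4472).
r_{12} = e_1·v_2 = 0.8944.
u_2 = v_2 − 0.8944·e_1 = (-1.8000, 3.6000).
‖u_2‖ = 4.0249, so e_2 = (-0.4472, 0.8944).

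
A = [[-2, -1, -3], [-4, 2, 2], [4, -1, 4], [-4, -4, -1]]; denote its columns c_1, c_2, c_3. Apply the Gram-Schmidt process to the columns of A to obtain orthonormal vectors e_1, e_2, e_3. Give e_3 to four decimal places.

e_3 = (-0.4477, 0.5919, 0.6207, 0.2527)

c_1 = (-2, -4, 4, -4); ‖c_1‖ = 7.2111, so e_1 = (-0.2774, -0.5547, 0.5547, -0.5547).
e_1·c_2 = (-0.2774)·(-1) + (-0.5547)·2 + 0.5547·(-1) + (-0.5547)·(-4) = 0.8321.
u_2 = c_2 − 0.8321·e_1 = (-0.7692, 2.4615, -1.4615, -3.5385).
‖u_2‖ = 4.6160, so e_2 = (-0.1666, 0.5333, -0.3166, -0.7666).
e_1·c_3 = (-0.2774)·(-3) + (-0.5547)·2 + 0.5547·4 + (-0.5547)·(-1) = 2.4962; e_2·c_3 = (-0.1666)·(-3) + 0.5333·2 + (-0.3166)·4 + (-0.7666)·(-1) = 1.0665.
u_3 = c_3 − 2.4962·e_1 − 1.0665·e_2 = (-2.1300, 2.8159, 2.9531, 1.2022).
‖u_3‖ = 4.7573, so e_3 = (-0.4477, 0.5919, 0.6207, 0.2527).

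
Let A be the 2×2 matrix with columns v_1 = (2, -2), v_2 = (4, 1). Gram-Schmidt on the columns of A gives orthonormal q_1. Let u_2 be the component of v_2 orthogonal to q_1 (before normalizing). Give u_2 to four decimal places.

q_1 = v_1/‖v_1‖ = (2, -2)/2.8284 = (0.7071, -0.7071).
r_{12} = q_1·v_2 = 2.1213.
u_2 = v_2 − 2.1213·q_1 = (2.5000, 2.5000).

u_2 = (2.5000, 2.5000)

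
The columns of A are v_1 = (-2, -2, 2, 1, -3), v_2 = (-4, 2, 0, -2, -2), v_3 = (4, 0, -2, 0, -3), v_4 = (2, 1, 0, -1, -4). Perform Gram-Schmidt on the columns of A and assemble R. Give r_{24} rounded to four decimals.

r_{24} = 0.4356

v_1 = (-2, -2, 2, 1, -3); ‖v_1‖ = 4.6904, so q_1 = (-0.4264, -0.4264, 0.4264, 0.2132, -0.6396).
q_1·v_2 = (-0.4264)·(-4) + (-0.4264)·2 + 0.4264·0 + 0.2132·(-2) + (-0.6396)·(-2) = 1.7056.
u_2 = v_2 − 1.7056·q_1 = (-3.2727, 2.7273, -0.7273, -2.3636, -0.9091).
‖u_2‖ = 5.0091, so q_2 = (-0.6534, 0.5445, -0.1452, -0.4719, -0.1815).
r_{24} = q_2·v_4 = 0.4356.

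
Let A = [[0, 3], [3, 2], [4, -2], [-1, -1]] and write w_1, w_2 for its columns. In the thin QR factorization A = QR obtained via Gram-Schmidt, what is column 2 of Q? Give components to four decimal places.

w_1 = (0, 3, 4, -1); ‖w_1‖ = 5.0990, so q_1 = (0.0000, 0.5883, 0.7845, -0.1961).
q_1·w_2 = 0.0000·3 + 0.5883·2 + 0.7845·(-2) + (-0.1961)·(-1) = -0.1961.
u_2 = w_2 + 0.1961·q_1 = (3.0000, 2.1154, -1.8462, -1.0385).
‖u_2‖ = 4.2381, so q_2 = (0.7079, 0.4991, -0.4356, -0.2450).

q_2 = (0.7079, 0.4991, -0.4356, -0.2450)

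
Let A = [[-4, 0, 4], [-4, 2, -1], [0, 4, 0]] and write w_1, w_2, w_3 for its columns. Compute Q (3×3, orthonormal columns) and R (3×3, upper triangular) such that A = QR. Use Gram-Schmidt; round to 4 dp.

Q = [[-0.7071, -0.2357, 0.6667], [-0.7071, 0.2357, -0.6667], [0.0000, 0.9428, 0.3333]], R = [[5.6569, -1.4142, -2.1213], [0.0000, 4.2426, -1.1785], [0.0000, 0.0000, 3.3333]]

w_1 = (-4, -4, 0); ‖w_1‖ = 5.6569, so e_1 = (-0.7071, -0.7071, 0.0000).
e_1·w_2 = (-0.7071)·0 + (-0.7071)·2 + 0.0000·4 = -1.4142.
u_2 = w_2 + 1.4142·e_1 = (-1.0000, 1.0000, 4.0000).
‖u_2‖ = 4.2426, so e_2 = (-0.2357, 0.2357, 0.9428).
e_1·w_3 = (-0.7071)·4 + (-0.7071)·(-1) + 0.0000·0 = -2.1213; e_2·w_3 = (-0.2357)·4 + 0.2357·(-1) + 0.9428·0 = -1.1785.
u_3 = w_3 + 2.1213·e_1 + 1.1785·e_2 = (2.2222, -2.2222, 1.1111).
‖u_3‖ = 3.3333, so e_3 = (0.6667, -0.6667, 0.3333).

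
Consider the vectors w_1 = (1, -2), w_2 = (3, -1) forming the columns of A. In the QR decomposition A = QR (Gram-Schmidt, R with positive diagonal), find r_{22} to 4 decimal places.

w_1 = (1, -2); ‖w_1‖ = 2.2361, so e_1 = (0.4472, -0.8944).
e_1·w_2 = 0.4472·3 + (-0.8944)·(-1) = 2.2361.
u_2 = w_2 − 2.2361·e_1 = (2.0000, 1.0000).
r_{22} = ‖u_2‖ = 2.2361.

r_{22} = 2.2361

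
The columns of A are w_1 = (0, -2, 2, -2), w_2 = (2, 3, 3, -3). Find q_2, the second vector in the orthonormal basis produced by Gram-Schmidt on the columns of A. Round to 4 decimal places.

q_2 = (0.3780, 0.7559, 0.3780, -0.3780)

w_1 = (0, -2, 2, -2); ‖w_1‖ = 3.4641, so q_1 = (0.0000, -0.5774, 0.5774, -0.5774).
q_1·w_2 = 0.0000·2 + (-0.5774)·3 + 0.5774·3 + (-0.5774)·(-3) = 1.7321.
u_2 = w_2 − 1.7321·q_1 = (2.0000, 4.0000, 2.0000, -2.0000).
‖u_2‖ = 5.2915, so q_2 = (0.3780, 0.7559, 0.3780, -0.3780).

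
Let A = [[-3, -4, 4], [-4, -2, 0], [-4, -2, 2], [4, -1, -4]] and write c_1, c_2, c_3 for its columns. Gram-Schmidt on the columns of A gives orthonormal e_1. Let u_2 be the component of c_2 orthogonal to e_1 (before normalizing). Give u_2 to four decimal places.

e_1 = c_1/‖c_1‖ = (-3, -4, -4, 4)/7.5498 = (-0.3974, -0.5298, -0.5298, 0.5298).
r_{12} = e_1·c_2 = 3.1789.
u_2 = c_2 − 3.1789·e_1 = (-2.7368, -0.3158, -0.3158, -2.6842).

u_2 = (-2.7368, -0.3158, -0.3158, -2.6842)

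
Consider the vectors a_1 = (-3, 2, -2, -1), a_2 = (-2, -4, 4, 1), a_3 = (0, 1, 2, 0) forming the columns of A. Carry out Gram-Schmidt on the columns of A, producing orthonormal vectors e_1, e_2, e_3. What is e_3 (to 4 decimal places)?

e_3 = (0.0086, 0.6945, 0.7161, -0.0690)

a_1 = (-3, 2, -2, -1); ‖a_1‖ = 4.2426, so e_1 = (-0.7071, 0.4714, -0.4714, -0.2357).
e_1·a_2 = (-0.7071)·(-2) + 0.4714·(-4) + (-0.4714)·4 + (-0.2357)·1 = -2.5927.
u_2 = a_2 + 2.5927·e_1 = (-3.8333, -2.7778, 2.7778, 0.3889).
‖u_2‖ = 5.5025, so e_2 = (-0.6966, -0.5048, 0.5048, 0.0707).
e_1·a_3 = (-0.7071)·0 + 0.4714·1 + (-0.4714)·2 + (-0.2357)·0 = -0.4714; e_2·a_3 = (-0.6966)·0 + (-0.5048)·1 + 0.5048·2 + 0.0707·0 = 0.5048.
u_3 = a_3 + 0.4714·e_1 − 0.5048·e_2 = (0.0183, 1.4771, 1.5229, -0.1468).
‖u_3‖ = 2.1267, so e_3 = (0.0086, 0.6945, 0.7161, -0.0690).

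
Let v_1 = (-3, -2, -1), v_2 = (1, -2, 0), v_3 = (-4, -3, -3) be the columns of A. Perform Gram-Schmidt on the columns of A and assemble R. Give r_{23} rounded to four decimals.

r_{23} = 0.2252

q_1 = v_1/‖v_1‖ = (-3, -2, -1)/3.7417 = (-0.8018, -0.5345, -0.2673).
r_{12} = q_1·v_2 = 0.2673.
u_2 = v_2 − 0.2673·q_1 = (1.2143, -1.8571, 0.0714).
‖u_2‖ = 2.2200, so q_2 = (0.5470, -0.8365, 0.0322).
r_{23} = q_2·v_3 = 0.2252.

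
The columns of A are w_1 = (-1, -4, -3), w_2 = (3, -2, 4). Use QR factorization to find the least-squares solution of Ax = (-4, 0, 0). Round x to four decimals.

x = (0.0454, -0.4028)

e_1 = w_1/‖w_1‖ = (-1, -4, -3)/5.0990 = (-0.1961, -0.7845, -0.5883).
r_{12} = e_1·w_2 = -1.3728.
u_2 = w_2 + 1.3728·e_1 = (2.7308, -3.0769, 3.1923).
‖u_2‖ = 5.2072, so e_2 = (0.5244, -0.5909, 0.6131).
Qᵀb = (0.7845, -2.0977).
Back-substitute: x_2 = -2.0977/5.2072 = -0.4028.
x_1 = (0.7845 + 1.3728·(-0.4028))/5.0990 = 0.0454.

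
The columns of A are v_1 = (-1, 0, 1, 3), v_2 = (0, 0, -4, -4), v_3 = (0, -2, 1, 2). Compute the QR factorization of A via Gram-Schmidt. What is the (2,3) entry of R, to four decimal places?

r_{23} = -0.6155

v_1 = (-1, 0, 1, 3); ‖v_1‖ = 3.3166, so e_1 = (-0.3015, 0.0000, 0.3015, 0.9045).
e_1·v_2 = (-0.3015)·0 + 0.0000·0 + 0.3015·(-4) + 0.9045·(-4) = -4.8242.
u_2 = v_2 + 4.8242·e_1 = (-1.4545, 0.0000, -2.5455, 0.3636).
‖u_2‖ = 2.9542, so e_2 = (-0.4924, 0.0000, -0.8616, 0.1231).
r_{23} = e_2·v_3 = -0.6155.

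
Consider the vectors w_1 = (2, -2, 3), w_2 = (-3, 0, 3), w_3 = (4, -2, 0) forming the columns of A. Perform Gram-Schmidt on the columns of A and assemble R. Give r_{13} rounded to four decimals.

r_{13} = 2.9104

w_1 = (2, -2, 3); ‖w_1‖ = 4.1231, so e_1 = (0.4851, -0.4851, 0.7276).
r_{13} = e_1·w_3 = 2.9104.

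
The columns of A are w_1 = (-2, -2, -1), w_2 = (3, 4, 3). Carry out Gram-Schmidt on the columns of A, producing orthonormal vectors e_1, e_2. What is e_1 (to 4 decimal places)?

w_1 = (-2, -2, -1); ‖w_1‖ = 3.0000, so e_1 = (-0.6667, -0.6667, -0.3333).

e_1 = (-0.6667, -0.6667, -0.3333)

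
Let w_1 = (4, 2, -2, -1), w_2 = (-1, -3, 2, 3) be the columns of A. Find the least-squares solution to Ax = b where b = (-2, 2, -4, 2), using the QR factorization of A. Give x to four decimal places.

x = (-0.1958, -0.4056)

w_1 = (4, 2, -2, -1); ‖w_1‖ = 5.0000, so q_1 = (0.8000, 0.4000, -0.4000, -0.2000).
q_1·w_2 = 0.8000·(-1) + 0.4000·(-3) + (-0.4000)·2 + (-0.2000)·3 = -3.4000.
u_2 = w_2 + 3.4000·q_1 = (1.7200, -1.6400, 0.6400, 2.3200).
‖u_2‖ = 3.3823, so q_2 = (0.5085, -0.4849, 0.1892, 0.6859).
Qᵀb = (0.4000, -1.3718).
Back-substitute: x_2 = -1.3718/3.3823 = -0.4056.
x_1 = (0.4000 + 3.4000·(-0.4056))/5.0000 = -0.1958.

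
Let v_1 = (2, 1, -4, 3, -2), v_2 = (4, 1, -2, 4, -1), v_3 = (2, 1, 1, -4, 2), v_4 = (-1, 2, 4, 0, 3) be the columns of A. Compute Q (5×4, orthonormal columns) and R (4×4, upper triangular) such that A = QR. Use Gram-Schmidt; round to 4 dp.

v_1 = (2, 1, -4, 3, -2); ‖v_1‖ = 5.8310, so q_1 = (0.3430, 0.1715, -0.6860, 0.5145, -0.3430).
q_1·v_2 = 0.3430·4 + 0.1715·1 + (-0.6860)·(-2) + 0.5145·4 + (-0.3430)·(-1) = 5.3165.
u_2 = v_2 − 5.3165·q_1 = (2.1765, 0.0882, 1.6471, 1.2647, 0.8235).
‖u_2‖ = 3.1201, so q_2 = (0.6976, 0.0283, 0.5279, 0.4053, 0.2639).
q_1·v_3 = 0.3430·2 + 0.1715·1 + (-0.6860)·1 + 0.5145·(-4) + (-0.3430)·2 = -2.5725; q_2·v_3 = 0.6976·2 + 0.0283·1 + 0.5279·1 + 0.4053·(-4) + 0.2639·2 = 0.8578.
u_3 = v_3 + 2.5725·q_1 − 0.8578·q_2 = (2.2840, 1.4169, -1.2175, -3.0242, 0.8912).
‖u_3‖ = 4.3182, so q_3 = (0.5289, 0.3281, -0.2820, -0.7003, 0.2064).
q_1·v_4 = 0.3430·(-1) + 0.1715·2 + (-0.6860)·4 + 0.5145·0 + (-0.3430)·3 = -3.7730; q_2·v_4 = 0.6976·(-1) + 0.0283·2 + 0.5279·4 + 0.4053·0 + 0.2639·3 = 2.2623; q_3·v_4 = 0.5289·(-1) + 0.3281·2 + (-0.2820)·4 + (-0.7003)·0 + 0.2064·3 = -0.3813.
u_4 = v_4 + 3.7730·q_1 − 2.2623·q_2 + 0.3813·q_3 = (-1.0823, 2.7082, 0.1100, 0.7571, 1.1875).
‖u_4‖ = 3.2405, so q_4 = (-0.3340, 0.8357, 0.0339, 0.2336, 0.3664).

Q = [[0.3430, 0.6976, 0.5289, -0.3340], [0.1715, 0.0283, 0.3281, 0.8357], [-0.6860, 0.5279, -0.2820, 0.0339], [0.5145, 0.4053, -0.7003, 0.2336], [-0.3430, 0.2639, 0.2064, 0.3664]], R = [[5.8310, 5.3165, -2.5725, -3.7730], [0.0000, 3.1201, 0.8578, 2.2623], [0.0000, 0.0000, 4.3182, -0.3813], [0.0000, 0.0000, 0.0000, 3.2405]]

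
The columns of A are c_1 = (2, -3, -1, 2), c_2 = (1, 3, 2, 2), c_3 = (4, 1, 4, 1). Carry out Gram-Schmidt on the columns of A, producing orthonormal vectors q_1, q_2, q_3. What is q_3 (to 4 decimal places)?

q_3 = (0.5270, -0.2180, 0.6117, -0.5482)

c_1 = (2, -3, -1, 2); ‖c_1‖ = 4.2426, so q_1 = (0.4714, -0.7071, -0.2357, 0.4714).
q_1·c_2 = 0.4714·1 + (-0.7071)·3 + (-0.2357)·2 + 0.4714·2 = -1.1785.
u_2 = c_2 + 1.1785·q_1 = (1.5556, 2.1667, 1.7222, 2.5556).
‖u_2‖ = 4.0757, so q_2 = (0.3817, 0.5316, 0.4226, 0.6270).
q_1·c_3 = 0.4714·4 + (-0.7071)·1 + (-0.2357)·4 + 0.4714·1 = 0.7071; q_2·c_3 = 0.3817·4 + 0.5316·1 + 0.4226·4 + 0.6270·1 = 4.3756.
u_3 = c_3 − 0.7071·q_1 − 4.3756·q_2 = (1.9967, -0.8261, 2.3177, -2.0769).
‖u_3‖ = 3.7887, so q_3 = (0.5270, -0.2180, 0.6117, -0.5482).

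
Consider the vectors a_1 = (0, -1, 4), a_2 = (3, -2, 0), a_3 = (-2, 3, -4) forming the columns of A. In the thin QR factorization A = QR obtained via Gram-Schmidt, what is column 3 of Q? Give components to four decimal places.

q_3 = (0.5431, 0.8146, 0.2037)

a_1 = (0, -1, 4); ‖a_1‖ = 4.1231, so q_1 = (0.0000, -0.2425, 0.9701).
q_1·a_2 = 0.0000·3 + (-0.2425)·(-2) + 0.9701·0 = 0.4851.
u_2 = a_2 − 0.4851·q_1 = (3.0000, -1.8824, -0.4706).
‖u_2‖ = 3.5728, so q_2 = (0.8397, -0.5269, -0.1317).
q_1·a_3 = 0.0000·(-2) + (-0.2425)·3 + 0.9701·(-4) = -4.6082; q_2·a_3 = 0.8397·(-2) + (-0.5269)·3 + (-0.1317)·(-4) = -2.7331.
u_3 = a_3 + 4.6082·q_1 + 2.7331·q_2 = (0.2949, 0.4424, 0.1106).
‖u_3‖ = 0.5431, so q_3 = (0.5431, 0.8146, 0.2037).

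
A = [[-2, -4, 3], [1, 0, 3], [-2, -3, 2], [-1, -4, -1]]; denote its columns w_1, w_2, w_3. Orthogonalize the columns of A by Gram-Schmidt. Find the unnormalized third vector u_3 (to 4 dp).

q_1 = w_1/‖w_1‖ = (-2, 1, -2, -1)/3.1623 = (-0.6325, 0.3162, -0.6325, -0.3162).
r_{12} = q_1·w_2 = 5.6921.
u_2 = w_2 − 5.6921·q_1 = (-0.4000, -1.8000, 0.6000, -2.2000).
‖u_2‖ = 2.9326, so q_2 = (-0.1364, -0.6138, 0.2046, -0.7502).
r_{13} = q_1·w_3 = -1.8974; r_{23} = q_2·w_3 = -1.0912.
u_3 = w_3 + 1.8974·q_1 + 1.0912·q_2 = (1.6512, 2.9302, 1.0233, -2.4186).

u_3 = (1.6512, 2.9302, 1.0233, -2.4186)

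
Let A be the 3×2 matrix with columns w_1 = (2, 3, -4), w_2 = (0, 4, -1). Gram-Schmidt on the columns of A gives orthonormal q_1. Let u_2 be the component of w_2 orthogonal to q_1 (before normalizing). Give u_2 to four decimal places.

q_1 = w_1/‖w_1‖ = (2, 3, -4)/5.3852 = (0.3714, 0.5571, -0.7428).
r_{12} = q_1·w_2 = 2.9711.
u_2 = w_2 − 2.9711·q_1 = (-1.1034, 2.3448, 1.2069).

u_2 = (-1.1034, 2.3448, 1.2069)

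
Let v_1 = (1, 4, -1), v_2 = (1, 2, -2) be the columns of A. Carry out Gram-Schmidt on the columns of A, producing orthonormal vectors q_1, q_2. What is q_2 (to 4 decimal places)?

q_1 = v_1/‖v_1‖ = (1, 4, -1)/4.2426 = (0.2357, 0.9428, -0.2357).
r_{12} = q_1·v_2 = 2.5927.
u_2 = v_2 − 2.5927·q_1 = (0.3889, -0.4444, -1.3889).
‖u_2‖ = 1.5092, so q_2 = (0.2577, -0.2945, -0.9203).

q_2 = (0.2577, -0.2945, -0.9203)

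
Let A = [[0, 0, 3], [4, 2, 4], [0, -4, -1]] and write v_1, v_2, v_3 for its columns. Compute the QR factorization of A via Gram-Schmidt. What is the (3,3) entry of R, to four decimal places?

v_1 = (0, 4, 0); ‖v_1‖ = 4.0000, so q_1 = (0.0000, 1.0000, 0.0000).
q_1·v_2 = 0.0000·0 + 1.0000·2 + 0.0000·(-4) = 2.0000.
u_2 = v_2 − 2.0000·q_1 = (0.0000, 0.0000, -4.0000).
‖u_2‖ = 4.0000, so q_2 = (0.0000, 0.0000, -1.0000).
q_1·v_3 = 0.0000·3 + 1.0000·4 + 0.0000·(-1) = 4.0000; q_2·v_3 = 0.0000·3 + 0.0000·4 + (-1.0000)·(-1) = 1.0000.
u_3 = v_3 − 4.0000·q_1 − 1.0000·q_2 = (3.0000, 0.0000, 0.0000).
r_{33} = ‖u_3‖ = 3.0000.

r_{33} = 3.0000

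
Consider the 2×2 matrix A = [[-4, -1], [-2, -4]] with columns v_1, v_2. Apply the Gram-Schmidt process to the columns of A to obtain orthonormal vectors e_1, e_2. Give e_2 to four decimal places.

e_2 = (0.4472, -0.8944)

e_1 = v_1/‖v_1‖ = (-4, -2)/4.4721 = (-0.8944, -0.4472).
r_{12} = e_1·v_2 = 2.6833.
u_2 = v_2 − 2.6833·e_1 = (1.4000, -2.8000).
‖u_2‖ = 3.1305, so e_2 = (0.4472, -0.8944).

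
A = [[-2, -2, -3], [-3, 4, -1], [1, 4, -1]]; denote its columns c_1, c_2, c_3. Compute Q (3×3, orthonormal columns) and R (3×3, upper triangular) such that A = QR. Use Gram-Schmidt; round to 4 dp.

c_1 = (-2, -3, 1); ‖c_1‖ = 3.7417, so q_1 = (-0.5345, -0.8018, 0.2673).
q_1·c_2 = (-0.5345)·(-2) + (-0.8018)·4 + 0.2673·4 = -1.0690.
u_2 = c_2 + 1.0690·q_1 = (-2.5714, 3.1429, 4.2857).
‖u_2‖ = 5.9040, so q_2 = (-0.4355, 0.5323, 0.7259).
q_1·c_3 = (-0.5345)·(-3) + (-0.8018)·(-1) + 0.2673·(-1) = 2.1381; q_2·c_3 = (-0.4355)·(-3) + 0.5323·(-1) + 0.7259·(-1) = 0.0484.
u_3 = c_3 − 2.1381·q_1 − 0.0484·q_2 = (-1.8361, 0.6885, -1.6066).
‖u_3‖ = 2.5350, so q_3 = (-0.7243, 0.2716, -0.6338).

Q = [[-0.5345, -0.4355, -0.7243], [-0.8018, 0.5323, 0.2716], [0.2673, 0.7259, -0.6338]], R = [[3.7417, -1.0690, 2.1381], [0.0000, 5.9040, 0.0484], [0.0000, 0.0000, 2.5350]]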